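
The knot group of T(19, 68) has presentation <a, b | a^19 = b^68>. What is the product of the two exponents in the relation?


The relation is a^19 = b^68.
Product of exponents = 19 * 68
= 1292

1292


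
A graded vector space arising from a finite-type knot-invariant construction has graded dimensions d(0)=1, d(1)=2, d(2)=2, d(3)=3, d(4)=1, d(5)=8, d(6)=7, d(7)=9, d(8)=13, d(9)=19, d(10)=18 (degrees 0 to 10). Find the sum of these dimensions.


Total dimension = d(0) + d(1) + ... + d(10)
= 1 + 2 + 2 + 3 + 1 + 8 + 7 + 9 + 13 + 19 + 18
= 83

83


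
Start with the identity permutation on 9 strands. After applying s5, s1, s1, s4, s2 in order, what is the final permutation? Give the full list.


Starting with identity [1, 2, 3, 4, 5, 6, 7, 8, 9].
Apply generators in sequence:
  After s5: [1, 2, 3, 4, 6, 5, 7, 8, 9]
  After s1: [2, 1, 3, 4, 6, 5, 7, 8, 9]
  After s1: [1, 2, 3, 4, 6, 5, 7, 8, 9]
  After s4: [1, 2, 3, 6, 4, 5, 7, 8, 9]
  After s2: [1, 3, 2, 6, 4, 5, 7, 8, 9]
Final permutation: [1, 3, 2, 6, 4, 5, 7, 8, 9]

[1, 3, 2, 6, 4, 5, 7, 8, 9]


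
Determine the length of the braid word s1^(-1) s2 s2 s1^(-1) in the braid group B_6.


The word length counts the number of generators (including inverses).
Listing each generator: s1^(-1), s2, s2, s1^(-1)
There are 4 generators in this braid word.

4


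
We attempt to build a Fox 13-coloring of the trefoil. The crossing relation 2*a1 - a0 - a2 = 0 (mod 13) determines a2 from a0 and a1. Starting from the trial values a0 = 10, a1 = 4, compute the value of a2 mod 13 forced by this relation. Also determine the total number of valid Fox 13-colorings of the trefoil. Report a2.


Step 1: Apply the given crossing relation 2*a1 - a0 - a2 = 0 (mod 13).
  a2 = 2*a1 - a0 mod 13
  a2 = 2*4 - 10 mod 13
  a2 = 8 - 10 mod 13
  a2 = -2 mod 13 = 11
Step 2: The trefoil has determinant 3.
  Number of Fox p-colorings (p prime) is p^2 if p = 3, else p.
  Since 13 does not divide 3, only trivial (constant) colorings exist.
  (So the trial a0 = 10, a1 = 4 with a0 != a1 does NOT extend to a valid coloring of the whole trefoil: the other two crossing relations require 3*(a1 - a0) = 0 (mod 13), which fails.)
  Total colorings = 13
Step 3: a2 = 11, total Fox 13-colorings = 13

11


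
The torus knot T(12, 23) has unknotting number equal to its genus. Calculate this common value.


For a torus knot T(p,q), both the unknotting number and genus equal (p-1)(q-1)/2.
= (12-1)(23-1)/2
= 11*22/2
= 242/2 = 121

121


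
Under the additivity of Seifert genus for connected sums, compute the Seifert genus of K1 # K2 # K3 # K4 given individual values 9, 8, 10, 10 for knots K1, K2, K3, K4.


The Seifert genus is additive under connected sum.
Seifert genus(K1 # K2 # K3 # K4) = (9) + (8) + (10) + (10)
= 37

37


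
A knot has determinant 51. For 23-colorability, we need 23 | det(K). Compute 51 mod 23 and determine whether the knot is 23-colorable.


Step 1: A knot is p-colorable if and only if p divides its determinant.
Step 2: Compute 51 mod 23.
51 = 2 * 23 + 5
Step 3: 51 mod 23 = 5
Step 4: The knot is 23-colorable: no

5


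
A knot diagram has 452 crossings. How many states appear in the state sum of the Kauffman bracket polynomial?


Each crossing contributes 2 choices (A-smoothing or B-smoothing).
Total states = 2^452 = 11629419588729710248789180926208072549658261770997088964503843186890228609814366773219056811420217048972200345700258846936553626057834496

11629419588729710248789180926208072549658261770997088964503843186890228609814366773219056811420217048972200345700258846936553626057834496


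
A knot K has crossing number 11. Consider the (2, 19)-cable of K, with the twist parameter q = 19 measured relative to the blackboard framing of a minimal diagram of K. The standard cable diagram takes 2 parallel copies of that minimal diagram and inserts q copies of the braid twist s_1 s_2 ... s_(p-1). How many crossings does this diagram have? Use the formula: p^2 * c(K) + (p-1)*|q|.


Step 1: Each of the c(K) crossings of the companion diagram becomes p*p = p^2 crossings among the p parallel strands, and each of the |q| twists s_1 s_2 ... s_(p-1) adds (p-1) crossings.
  Crossings = p^2 * c(K) + (p-1)*|q|
Step 2: = 2^2 * 11 + (2-1)*19
Step 3: = 4*11 + 1*19
Step 4: = 44 + 19 = 63

63


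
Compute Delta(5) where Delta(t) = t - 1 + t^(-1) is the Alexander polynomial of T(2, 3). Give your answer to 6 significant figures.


Substituting t = 5 into Delta(t) = t - 1 + t^(-1):
Term values: (5) + (-1) + (0.2)
Sum = 4.2
Rounded to 6 significant figures: 4.2

4.2


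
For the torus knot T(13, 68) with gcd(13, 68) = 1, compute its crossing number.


For a torus knot T(p, q) with gcd(p,q)=1,
the crossing number is min(p*(q-1), q*(p-1)).
p*(q-1) = 13*67 = 871
q*(p-1) = 68*12 = 816
min(871, 816) = 816

816


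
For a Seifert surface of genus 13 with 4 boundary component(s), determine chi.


chi = 2 - 2g - b
= 2 - 2*13 - 4
= 2 - 26 - 4 = -28

-28


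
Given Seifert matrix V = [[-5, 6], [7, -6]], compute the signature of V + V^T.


Step 1: V + V^T = [[-10, 13], [13, -12]]
Step 2: trace = -22, det = -49
Step 3: Discriminant = (-22)^2 - 4*(-49) = 680
Step 4: Eigenvalues: 2.0384, -24.0384
Step 5: Signature = (# positive eigenvalues) - (# negative eigenvalues) = 0

0


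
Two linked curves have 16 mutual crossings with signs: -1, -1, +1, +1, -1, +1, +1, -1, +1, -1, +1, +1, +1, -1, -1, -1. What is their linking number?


Step 1: Count positive crossings: 8
Step 2: Count negative crossings: 8
Step 3: Sum of signs = 8 - 8 = 0
Step 4: Linking number = sum/2 = 0/2 = 0

0


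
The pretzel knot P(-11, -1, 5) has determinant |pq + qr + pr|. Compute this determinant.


Step 1: Compute pq + qr + pr.
pq = (-11)*(-1) = 11
qr = (-1)*5 = -5
pr = (-11)*5 = -55
pq + qr + pr = 11 + (-5) + (-55) = -49
Step 2: Take absolute value.
det(P(-11,-1,5)) = |-49| = 49

49


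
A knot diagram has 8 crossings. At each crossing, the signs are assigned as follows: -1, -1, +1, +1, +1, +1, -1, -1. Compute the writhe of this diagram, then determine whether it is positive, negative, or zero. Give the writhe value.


Step 1: Count positive crossings (+1).
Positive crossings: 4
Step 2: Count negative crossings (-1).
Negative crossings: 4
Step 3: Writhe = (positive) - (negative)
w = 4 - 4 = 0
Step 4: |w| = 0, and w is zero

0


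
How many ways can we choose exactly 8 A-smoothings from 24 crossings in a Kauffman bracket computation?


We choose which 8 of 24 crossings get A-smoothings.
C(24, 8) = 24! / (8! * 16!)
= 735471

735471


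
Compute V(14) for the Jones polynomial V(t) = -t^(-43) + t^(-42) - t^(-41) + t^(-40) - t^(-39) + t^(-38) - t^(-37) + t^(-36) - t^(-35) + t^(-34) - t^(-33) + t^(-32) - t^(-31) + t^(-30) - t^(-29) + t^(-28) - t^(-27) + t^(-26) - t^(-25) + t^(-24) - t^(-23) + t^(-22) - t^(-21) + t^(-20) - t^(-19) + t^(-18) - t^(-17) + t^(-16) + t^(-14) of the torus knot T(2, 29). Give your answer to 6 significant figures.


Substituting t = 14 into V(t) = -t^(-43) + t^(-42) - t^(-41) + t^(-40) - t^(-39) + t^(-38) - t^(-37) + t^(-36) - t^(-35) + t^(-34) - t^(-33) + t^(-32) - t^(-31) + t^(-30) - t^(-29) + t^(-28) - t^(-27) + t^(-26) - t^(-25) + t^(-24) - t^(-23) + t^(-22) - t^(-21) + t^(-20) - t^(-19) + t^(-18) - t^(-17) + t^(-16) + t^(-14):
  (-)t^(-43) = -5.20588e-50
  (+)t^(-42) = 7.28824e-49
  (-)t^(-41) = -1.02035e-47
  (+)t^(-40) = 1.42849e-46
  (-)t^(-39) = -1.99989e-45
  (+)t^(-38) = 2.79985e-44
  (-)t^(-37) = -3.91979e-43
  (+)t^(-36) = 5.4877e-42
  (-)t^(-35) = -7.68279e-41
  (+)t^(-34) = 1.07559e-39
  (-)t^(-33) = -1.50583e-38
  (+)t^(-32) = 2.10816e-37
  (-)t^(-31) = -2.95142e-36
  (+)t^(-30) = 4.13199e-35
  (-)t^(-29) = -5.78478e-34
  (+)t^(-28) = 8.09869e-33
  (-)t^(-27) = -1.13382e-31
  (+)t^(-26) = 1.58734e-30
  (-)t^(-25) = -2.22228e-29
  (+)t^(-24) = 3.11119e-28
  (-)t^(-23) = -4.35567e-27
  (+)t^(-22) = 6.09794e-26
  (-)t^(-21) = -8.53712e-25
  (+)t^(-20) = 1.1952e-23
  (-)t^(-19) = -1.67327e-22
  (+)t^(-18) = 2.34258e-21
  (-)t^(-17) = -3.27962e-20
  (+)t^(-16) = 4.59147e-19
  (+)t^(-14) = 8.99927e-17
Sum = (-5.20588e-50) + (7.28824e-49) + (-1.02035e-47) + (1.42849e-46) + (-1.99989e-45) + (2.79985e-44) + (-3.91979e-43) + (5.4877e-42) + (-7.68279e-41) + (1.07559e-39) + (-1.50583e-38) + (2.10816e-37) + (-2.95142e-36) + (4.13199e-35) + (-5.78478e-34) + (8.09869e-33) + (-1.13382e-31) + (1.58734e-30) + (-2.22228e-29) + (3.11119e-28) + (-4.35567e-27) + (6.09794e-26) + (-8.53712e-25) + (1.1952e-23) + (-1.67327e-22) + (2.34258e-21) + (-3.27962e-20) + (4.59147e-19) + (8.99927e-17)
= 9.042128218e-17
Rounded to 6 significant figures: 9.04213e-17

9.04213e-17


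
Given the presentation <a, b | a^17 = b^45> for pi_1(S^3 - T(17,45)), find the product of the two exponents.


The relation is a^17 = b^45.
Product of exponents = 17 * 45
= 765

765


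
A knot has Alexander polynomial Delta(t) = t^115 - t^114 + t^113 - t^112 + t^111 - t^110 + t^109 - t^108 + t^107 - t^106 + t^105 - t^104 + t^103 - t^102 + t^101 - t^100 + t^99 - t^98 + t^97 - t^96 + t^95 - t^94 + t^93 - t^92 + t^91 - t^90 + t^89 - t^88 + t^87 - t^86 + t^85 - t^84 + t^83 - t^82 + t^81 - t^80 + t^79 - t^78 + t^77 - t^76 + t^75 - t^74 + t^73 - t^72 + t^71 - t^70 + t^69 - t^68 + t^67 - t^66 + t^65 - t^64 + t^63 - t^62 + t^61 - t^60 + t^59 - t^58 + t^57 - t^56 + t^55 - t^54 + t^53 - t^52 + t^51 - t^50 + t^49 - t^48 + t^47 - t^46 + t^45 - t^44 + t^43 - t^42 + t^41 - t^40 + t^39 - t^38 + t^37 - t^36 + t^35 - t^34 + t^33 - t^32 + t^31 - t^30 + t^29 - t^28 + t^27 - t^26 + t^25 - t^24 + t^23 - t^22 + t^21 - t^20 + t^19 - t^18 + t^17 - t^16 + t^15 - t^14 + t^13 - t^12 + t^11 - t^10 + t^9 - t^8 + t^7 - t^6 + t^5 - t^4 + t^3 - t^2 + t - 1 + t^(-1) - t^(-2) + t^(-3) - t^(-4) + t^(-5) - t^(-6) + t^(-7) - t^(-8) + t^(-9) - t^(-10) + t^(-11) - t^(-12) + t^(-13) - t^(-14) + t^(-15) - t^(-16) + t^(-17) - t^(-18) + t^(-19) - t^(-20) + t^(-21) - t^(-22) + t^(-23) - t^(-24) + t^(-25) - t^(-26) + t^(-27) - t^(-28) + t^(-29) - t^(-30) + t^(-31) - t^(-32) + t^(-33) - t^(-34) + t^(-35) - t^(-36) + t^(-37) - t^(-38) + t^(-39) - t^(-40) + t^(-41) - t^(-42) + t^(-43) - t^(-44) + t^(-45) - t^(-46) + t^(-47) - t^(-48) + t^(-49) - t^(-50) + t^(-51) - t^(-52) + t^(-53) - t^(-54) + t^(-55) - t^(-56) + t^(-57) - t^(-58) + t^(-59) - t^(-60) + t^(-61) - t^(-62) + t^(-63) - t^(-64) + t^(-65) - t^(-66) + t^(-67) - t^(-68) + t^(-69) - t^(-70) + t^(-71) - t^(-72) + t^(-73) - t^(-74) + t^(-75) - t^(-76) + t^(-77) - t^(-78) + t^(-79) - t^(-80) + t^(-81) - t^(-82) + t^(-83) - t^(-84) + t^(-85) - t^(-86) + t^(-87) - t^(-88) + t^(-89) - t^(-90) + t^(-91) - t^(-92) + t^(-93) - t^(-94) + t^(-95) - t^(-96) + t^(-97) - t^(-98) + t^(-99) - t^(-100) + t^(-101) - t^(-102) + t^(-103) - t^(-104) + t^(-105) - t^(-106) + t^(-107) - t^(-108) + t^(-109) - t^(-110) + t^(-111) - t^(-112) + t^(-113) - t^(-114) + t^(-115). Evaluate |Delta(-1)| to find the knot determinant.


Step 1: The polynomial has 231 terms with alternating signs, exponents from 115 down to -115.
Step 2: Substitute t = -1. The i-th term has coefficient (-1)^i and exponent (m-i),
  so its value is (-1)^i * (-1)^(m-i) = (-1)^m = -1 for every i.
Step 3: All 231 terms equal -1, so Delta(-1) = 231 * (-1) = -231
Step 4: |Delta(-1)| = 231

231


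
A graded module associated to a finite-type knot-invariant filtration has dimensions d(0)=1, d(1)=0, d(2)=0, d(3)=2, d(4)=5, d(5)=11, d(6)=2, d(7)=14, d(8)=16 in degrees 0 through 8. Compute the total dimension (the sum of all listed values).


Total dimension = d(0) + d(1) + ... + d(8)
= 1 + 0 + 0 + 2 + 5 + 11 + 2 + 14 + 16
= 51

51


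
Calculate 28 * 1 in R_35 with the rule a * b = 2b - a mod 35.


28 * 1 = 2*1 - 28 mod 35
= 2 - 28 mod 35
= -26 mod 35 = 9

9


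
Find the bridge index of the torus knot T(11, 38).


The bridge number of T(p,q) is min(p,q).
min(11, 38) = 11

11


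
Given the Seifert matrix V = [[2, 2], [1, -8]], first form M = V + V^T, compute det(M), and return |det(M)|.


Step 1: Form V + V^T where V = [[2, 2], [1, -8]]
  V^T = [[2, 1], [2, -8]]
  V + V^T = [[4, 3], [3, -16]]
Step 2: det(V + V^T) = 4*(-16) - 3*3
  = -64 - 9 = -73
Step 3: Knot determinant = |det(V + V^T)| = |-73| = 73

73


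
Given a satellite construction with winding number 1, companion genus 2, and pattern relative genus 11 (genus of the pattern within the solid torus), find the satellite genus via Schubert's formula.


Schubert: g(satellite) = g_rel(pattern) + |winding| * g(companion),
where g_rel(pattern) is the genus of the pattern relative to the solid torus.
= 11 + 1 * 2
= 11 + 2 = 13

13


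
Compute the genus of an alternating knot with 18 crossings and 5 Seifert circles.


For alternating knots, g = (c - s + 1)/2.
= (18 - 5 + 1)/2
= 14/2 = 7

7


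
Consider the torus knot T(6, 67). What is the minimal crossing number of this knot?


For a torus knot T(p, q) with gcd(p,q)=1,
the crossing number is min(p*(q-1), q*(p-1)).
p*(q-1) = 6*66 = 396
q*(p-1) = 67*5 = 335
min(396, 335) = 335

335


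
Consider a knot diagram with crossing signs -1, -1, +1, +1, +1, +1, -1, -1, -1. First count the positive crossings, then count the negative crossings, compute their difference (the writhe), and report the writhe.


Step 1: Count positive crossings (+1).
Positive crossings: 4
Step 2: Count negative crossings (-1).
Negative crossings: 5
Step 3: Writhe = (positive) - (negative)
w = 4 - 5 = -1
Step 4: |w| = 1, and w is negative

-1


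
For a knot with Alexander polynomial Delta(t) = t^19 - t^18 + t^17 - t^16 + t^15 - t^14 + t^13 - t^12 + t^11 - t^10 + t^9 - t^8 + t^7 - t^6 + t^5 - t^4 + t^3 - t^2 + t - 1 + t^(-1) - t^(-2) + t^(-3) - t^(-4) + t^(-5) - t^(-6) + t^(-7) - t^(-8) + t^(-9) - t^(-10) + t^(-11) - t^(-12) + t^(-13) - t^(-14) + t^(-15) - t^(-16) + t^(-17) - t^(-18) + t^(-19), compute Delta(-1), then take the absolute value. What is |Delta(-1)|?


Step 1: The polynomial has 39 terms with alternating signs, exponents from 19 down to -19.
Step 2: Substitute t = -1. The i-th term has coefficient (-1)^i and exponent (m-i),
  so its value is (-1)^i * (-1)^(m-i) = (-1)^m = -1 for every i.
Step 3: All 39 terms equal -1, so Delta(-1) = 39 * (-1) = -39
Step 4: |Delta(-1)| = 39

39


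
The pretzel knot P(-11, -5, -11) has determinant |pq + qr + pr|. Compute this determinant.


Step 1: Compute pq + qr + pr.
pq = (-11)*(-5) = 55
qr = (-5)*(-11) = 55
pr = (-11)*(-11) = 121
pq + qr + pr = 55 + 55 + 121 = 231
Step 2: Take absolute value.
det(P(-11,-5,-11)) = |231| = 231

231


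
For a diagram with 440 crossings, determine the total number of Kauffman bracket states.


Each crossing contributes 2 choices (A-smoothing or B-smoothing).
Total states = 2^440 = 2839213766779714416208296124562517712318911565184836172974571090549372219192960637992933791850638927971728600024477257552869537611776

2839213766779714416208296124562517712318911565184836172974571090549372219192960637992933791850638927971728600024477257552869537611776


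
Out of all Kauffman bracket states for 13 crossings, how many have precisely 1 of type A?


We choose which 1 of 13 crossings get A-smoothings.
C(13, 1) = 13! / (1! * 12!)
= 13

13


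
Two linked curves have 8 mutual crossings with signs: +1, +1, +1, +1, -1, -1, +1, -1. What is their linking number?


Step 1: Count positive crossings: 5
Step 2: Count negative crossings: 3
Step 3: Sum of signs = 5 - 3 = 2
Step 4: Linking number = sum/2 = 2/2 = 1

1


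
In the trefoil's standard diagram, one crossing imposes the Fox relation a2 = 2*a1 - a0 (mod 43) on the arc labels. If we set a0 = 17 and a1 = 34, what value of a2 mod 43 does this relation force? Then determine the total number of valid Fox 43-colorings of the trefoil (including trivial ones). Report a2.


Step 1: Apply the given crossing relation 2*a1 - a0 - a2 = 0 (mod 43).
  a2 = 2*a1 - a0 mod 43
  a2 = 2*34 - 17 mod 43
  a2 = 68 - 17 mod 43
  a2 = 51 mod 43 = 8
Step 2: The trefoil has determinant 3.
  Number of Fox p-colorings (p prime) is p^2 if p = 3, else p.
  Since 43 does not divide 3, only trivial (constant) colorings exist.
  (So the trial a0 = 17, a1 = 34 with a0 != a1 does NOT extend to a valid coloring of the whole trefoil: the other two crossing relations require 3*(a1 - a0) = 0 (mod 43), which fails.)
  Total colorings = 43
Step 3: a2 = 8, total Fox 43-colorings = 43

8


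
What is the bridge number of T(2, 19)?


The bridge number of T(p,q) is min(p,q).
min(2, 19) = 2

2


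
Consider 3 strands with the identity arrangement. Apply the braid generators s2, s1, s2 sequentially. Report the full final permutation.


Starting with identity [1, 2, 3].
Apply generators in sequence:
  After s2: [1, 3, 2]
  After s1: [3, 1, 2]
  After s2: [3, 2, 1]
Final permutation: [3, 2, 1]

[3, 2, 1]


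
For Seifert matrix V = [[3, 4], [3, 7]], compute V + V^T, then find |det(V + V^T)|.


Step 1: Form V + V^T where V = [[3, 4], [3, 7]]
  V^T = [[3, 3], [4, 7]]
  V + V^T = [[6, 7], [7, 14]]
Step 2: det(V + V^T) = 6*14 - 7*7
  = 84 - 49 = 35
Step 3: Knot determinant = |det(V + V^T)| = |35| = 35

35


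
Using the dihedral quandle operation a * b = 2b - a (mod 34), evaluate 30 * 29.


30 * 29 = 2*29 - 30 mod 34
= 58 - 30 mod 34
= 28 mod 34 = 28

28


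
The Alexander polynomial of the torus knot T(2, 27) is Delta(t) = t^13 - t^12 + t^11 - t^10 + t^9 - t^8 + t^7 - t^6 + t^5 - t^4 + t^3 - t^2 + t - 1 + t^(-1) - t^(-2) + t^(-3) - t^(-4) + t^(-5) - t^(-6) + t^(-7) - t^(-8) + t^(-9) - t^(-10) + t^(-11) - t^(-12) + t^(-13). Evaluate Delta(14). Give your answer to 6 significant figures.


Substituting t = 14 into Delta(t) = t^13 - t^12 + t^11 - t^10 + t^9 - t^8 + t^7 - t^6 + t^5 - t^4 + t^3 - t^2 + t - 1 + t^(-1) - t^(-2) + t^(-3) - t^(-4) + t^(-5) - t^(-6) + t^(-7) - t^(-8) + t^(-9) - t^(-10) + t^(-11) - t^(-12) + t^(-13):
Term values: (793714773254144) + (-56693912375296) + (4049565169664) + (-289254654976) + (20661046784) + (-1475789056) + (105413504) + (-7529536) + (537824) + (-38416) + (2744) + (-196) + (14) + (-1) + (0.0714286) + (-0.00510204) + (0.000364431) + (-2.60308e-05) + (1.85934e-06) + (-1.3281e-07) + (9.48645e-09) + (-6.77604e-10) + (4.84003e-11) + (-3.45716e-12) + (2.4694e-13) + (-1.76386e-14) + (1.2599e-15)
Sum = 7.40800455e+14
Rounded to 6 significant figures: 7.408e+14

7.408e+14


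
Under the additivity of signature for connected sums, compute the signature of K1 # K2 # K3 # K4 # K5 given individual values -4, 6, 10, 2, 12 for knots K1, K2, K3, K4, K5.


The signature is additive under connected sum.
signature(K1 # K2 # K3 # K4 # K5) = (-4) + (6) + (10) + (2) + (12)
= 26

26


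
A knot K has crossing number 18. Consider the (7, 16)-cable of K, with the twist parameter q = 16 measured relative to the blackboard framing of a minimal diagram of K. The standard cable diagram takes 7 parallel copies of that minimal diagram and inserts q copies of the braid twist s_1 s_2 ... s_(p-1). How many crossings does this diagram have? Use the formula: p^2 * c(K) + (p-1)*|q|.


Step 1: Each of the c(K) crossings of the companion diagram becomes p*p = p^2 crossings among the p parallel strands, and each of the |q| twists s_1 s_2 ... s_(p-1) adds (p-1) crossings.
  Crossings = p^2 * c(K) + (p-1)*|q|
Step 2: = 7^2 * 18 + (7-1)*16
Step 3: = 49*18 + 6*16
Step 4: = 882 + 96 = 978

978


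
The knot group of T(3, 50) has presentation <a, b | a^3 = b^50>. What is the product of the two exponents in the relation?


The relation is a^3 = b^50.
Product of exponents = 3 * 50
= 150

150


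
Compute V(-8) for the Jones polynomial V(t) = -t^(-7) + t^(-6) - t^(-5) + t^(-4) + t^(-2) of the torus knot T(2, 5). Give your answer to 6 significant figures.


Substituting t = -8 into V(t) = -t^(-7) + t^(-6) - t^(-5) + t^(-4) + t^(-2):
  (-)t^(-7) = 4.76837e-07
  (+)t^(-6) = 3.8147e-06
  (-)t^(-5) = 3.05176e-05
  (+)t^(-4) = 0.000244141
  (+)t^(-2) = 0.015625
Sum = (4.76837e-07) + (3.8147e-06) + (3.05176e-05) + (0.000244141) + (0.015625)
= 0.01590394974
Rounded to 6 significant figures: 0.0159039

0.0159039


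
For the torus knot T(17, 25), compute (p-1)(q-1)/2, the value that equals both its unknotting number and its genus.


For a torus knot T(p,q), both the unknotting number and genus equal (p-1)(q-1)/2.
= (17-1)(25-1)/2
= 16*24/2
= 384/2 = 192

192


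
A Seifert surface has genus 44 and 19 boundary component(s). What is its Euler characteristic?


chi = 2 - 2g - b
= 2 - 2*44 - 19
= 2 - 88 - 19 = -105

-105


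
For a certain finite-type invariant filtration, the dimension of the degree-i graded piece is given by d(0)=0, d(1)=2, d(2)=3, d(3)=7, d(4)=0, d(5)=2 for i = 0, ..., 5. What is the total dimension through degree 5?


Total dimension = d(0) + d(1) + ... + d(5)
= 0 + 2 + 3 + 7 + 0 + 2
= 14

14


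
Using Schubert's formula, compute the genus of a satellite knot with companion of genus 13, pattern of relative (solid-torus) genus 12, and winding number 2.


Schubert: g(satellite) = g_rel(pattern) + |winding| * g(companion),
where g_rel(pattern) is the genus of the pattern relative to the solid torus.
= 12 + 2 * 13
= 12 + 26 = 38

38


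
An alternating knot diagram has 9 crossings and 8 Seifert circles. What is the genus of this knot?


For alternating knots, g = (c - s + 1)/2.
= (9 - 8 + 1)/2
= 2/2 = 1

1


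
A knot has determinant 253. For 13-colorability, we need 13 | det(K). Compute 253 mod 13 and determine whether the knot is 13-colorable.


Step 1: A knot is p-colorable if and only if p divides its determinant.
Step 2: Compute 253 mod 13.
253 = 19 * 13 + 6
Step 3: 253 mod 13 = 6
Step 4: The knot is 13-colorable: no

6


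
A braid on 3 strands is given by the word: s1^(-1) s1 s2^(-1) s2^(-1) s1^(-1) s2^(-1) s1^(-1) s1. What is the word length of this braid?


The word length counts the number of generators (including inverses).
Listing each generator: s1^(-1), s1, s2^(-1), s2^(-1), s1^(-1), s2^(-1), s1^(-1), s1
There are 8 generators in this braid word.

8


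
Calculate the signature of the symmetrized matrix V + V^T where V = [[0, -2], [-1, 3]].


Step 1: V + V^T = [[0, -3], [-3, 6]]
Step 2: trace = 6, det = -9
Step 3: Discriminant = 6^2 - 4*(-9) = 72
Step 4: Eigenvalues: 7.24264, -1.24264
Step 5: Signature = (# positive eigenvalues) - (# negative eigenvalues) = 0

0


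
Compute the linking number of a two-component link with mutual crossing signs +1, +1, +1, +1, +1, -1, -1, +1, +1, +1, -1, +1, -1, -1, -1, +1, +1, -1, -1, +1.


Step 1: Count positive crossings: 12
Step 2: Count negative crossings: 8
Step 3: Sum of signs = 12 - 8 = 4
Step 4: Linking number = sum/2 = 4/2 = 2

2


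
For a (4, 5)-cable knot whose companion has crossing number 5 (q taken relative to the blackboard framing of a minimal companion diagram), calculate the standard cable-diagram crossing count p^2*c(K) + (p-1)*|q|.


Step 1: Each of the c(K) crossings of the companion diagram becomes p*p = p^2 crossings among the p parallel strands, and each of the |q| twists s_1 s_2 ... s_(p-1) adds (p-1) crossings.
  Crossings = p^2 * c(K) + (p-1)*|q|
Step 2: = 4^2 * 5 + (4-1)*5
Step 3: = 16*5 + 3*5
Step 4: = 80 + 15 = 95

95


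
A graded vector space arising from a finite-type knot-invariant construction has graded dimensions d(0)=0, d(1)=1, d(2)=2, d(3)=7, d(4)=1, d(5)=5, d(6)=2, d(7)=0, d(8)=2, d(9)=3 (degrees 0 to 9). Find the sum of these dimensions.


Total dimension = d(0) + d(1) + ... + d(9)
= 0 + 1 + 2 + 7 + 1 + 5 + 2 + 0 + 2 + 3
= 23

23


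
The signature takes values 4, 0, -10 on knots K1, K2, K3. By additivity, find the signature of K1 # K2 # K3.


The signature is additive under connected sum.
signature(K1 # K2 # K3) = (4) + (0) + (-10)
= -6

-6


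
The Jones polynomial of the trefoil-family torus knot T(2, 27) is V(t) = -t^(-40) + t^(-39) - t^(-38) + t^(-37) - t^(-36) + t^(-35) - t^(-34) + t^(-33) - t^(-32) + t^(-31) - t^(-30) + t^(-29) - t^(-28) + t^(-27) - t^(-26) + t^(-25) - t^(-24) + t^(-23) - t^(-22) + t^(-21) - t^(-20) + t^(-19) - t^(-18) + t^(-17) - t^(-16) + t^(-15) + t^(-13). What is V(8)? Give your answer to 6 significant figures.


Substituting t = 8 into V(t) = -t^(-40) + t^(-39) - t^(-38) + t^(-37) - t^(-36) + t^(-35) - t^(-34) + t^(-33) - t^(-32) + t^(-31) - t^(-30) + t^(-29) - t^(-28) + t^(-27) - t^(-26) + t^(-25) - t^(-24) + t^(-23) - t^(-22) + t^(-21) - t^(-20) + t^(-19) - t^(-18) + t^(-17) - t^(-16) + t^(-15) + t^(-13):
  (-)t^(-40) = -7.52316e-37
  (+)t^(-39) = 6.01853e-36
  (-)t^(-38) = -4.81482e-35
  (+)t^(-37) = 3.85186e-34
  (-)t^(-36) = -3.08149e-33
  (+)t^(-35) = 2.46519e-32
  (-)t^(-34) = -1.97215e-31
  (+)t^(-33) = 1.57772e-30
  (-)t^(-32) = -1.26218e-29
  (+)t^(-31) = 1.00974e-28
  (-)t^(-30) = -8.07794e-28
  (+)t^(-29) = 6.46235e-27
  (-)t^(-28) = -5.16988e-26
  (+)t^(-27) = 4.1359e-25
  (-)t^(-26) = -3.30872e-24
  (+)t^(-25) = 2.64698e-23
  (-)t^(-24) = -2.11758e-22
  (+)t^(-23) = 1.69407e-21
  (-)t^(-22) = -1.35525e-20
  (+)t^(-21) = 1.0842e-19
  (-)t^(-20) = -8.67362e-19
  (+)t^(-19) = 6.93889e-18
  (-)t^(-18) = -5.55112e-17
  (+)t^(-17) = 4.44089e-16
  (-)t^(-16) = -3.55271e-15
  (+)t^(-15) = 2.84217e-14
  (+)t^(-13) = 1.81899e-12
Sum = (-7.52316e-37) + (6.01853e-36) + (-4.81482e-35) + (3.85186e-34) + (-3.08149e-33) + (2.46519e-32) + (-1.97215e-31) + (1.57772e-30) + (-1.26218e-29) + (1.00974e-28) + (-8.07794e-28) + (6.46235e-27) + (-5.16988e-26) + (4.1359e-25) + (-3.30872e-24) + (2.64698e-23) + (-2.11758e-22) + (1.69407e-21) + (-1.35525e-20) + (1.0842e-19) + (-8.67362e-19) + (6.93889e-18) + (-5.55112e-17) + (4.44089e-16) + (-3.55271e-15) + (2.84217e-14) + (1.81899e-12)
= 1.844253145e-12
Rounded to 6 significant figures: 1.84425e-12

1.84425e-12


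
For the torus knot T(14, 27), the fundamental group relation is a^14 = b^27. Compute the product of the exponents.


The relation is a^14 = b^27.
Product of exponents = 14 * 27
= 378

378


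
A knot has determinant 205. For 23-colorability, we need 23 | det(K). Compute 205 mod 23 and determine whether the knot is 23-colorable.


Step 1: A knot is p-colorable if and only if p divides its determinant.
Step 2: Compute 205 mod 23.
205 = 8 * 23 + 21
Step 3: 205 mod 23 = 21
Step 4: The knot is 23-colorable: no

21


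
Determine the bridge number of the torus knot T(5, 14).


The bridge number of T(p,q) is min(p,q).
min(5, 14) = 5

5


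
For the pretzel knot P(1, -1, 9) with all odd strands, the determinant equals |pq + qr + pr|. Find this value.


Step 1: Compute pq + qr + pr.
pq = 1*(-1) = -1
qr = (-1)*9 = -9
pr = 1*9 = 9
pq + qr + pr = -1 + (-9) + 9 = -1
Step 2: Take absolute value.
det(P(1,-1,9)) = |-1| = 1

1


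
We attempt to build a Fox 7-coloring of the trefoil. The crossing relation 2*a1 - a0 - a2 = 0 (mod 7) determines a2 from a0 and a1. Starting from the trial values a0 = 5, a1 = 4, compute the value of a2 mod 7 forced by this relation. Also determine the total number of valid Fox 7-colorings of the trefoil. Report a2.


Step 1: Apply the given crossing relation 2*a1 - a0 - a2 = 0 (mod 7).
  a2 = 2*a1 - a0 mod 7
  a2 = 2*4 - 5 mod 7
  a2 = 8 - 5 mod 7
  a2 = 3 mod 7 = 3
Step 2: The trefoil has determinant 3.
  Number of Fox p-colorings (p prime) is p^2 if p = 3, else p.
  Since 7 does not divide 3, only trivial (constant) colorings exist.
  (So the trial a0 = 5, a1 = 4 with a0 != a1 does NOT extend to a valid coloring of the whole trefoil: the other two crossing relations require 3*(a1 - a0) = 0 (mod 7), which fails.)
  Total colorings = 7
Step 3: a2 = 3, total Fox 7-colorings = 7

3


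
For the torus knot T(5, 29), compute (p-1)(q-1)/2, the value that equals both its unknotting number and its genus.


For a torus knot T(p,q), both the unknotting number and genus equal (p-1)(q-1)/2.
= (5-1)(29-1)/2
= 4*28/2
= 112/2 = 56

56


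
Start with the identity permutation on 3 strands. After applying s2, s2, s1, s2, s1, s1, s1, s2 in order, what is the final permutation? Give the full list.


Starting with identity [1, 2, 3].
Apply generators in sequence:
  After s2: [1, 3, 2]
  After s2: [1, 2, 3]
  After s1: [2, 1, 3]
  After s2: [2, 3, 1]
  After s1: [3, 2, 1]
  After s1: [2, 3, 1]
  After s1: [3, 2, 1]
  After s2: [3, 1, 2]
Final permutation: [3, 1, 2]

[3, 1, 2]


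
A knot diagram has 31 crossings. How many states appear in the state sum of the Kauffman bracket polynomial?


Each crossing contributes 2 choices (A-smoothing or B-smoothing).
Total states = 2^31 = 2147483648

2147483648


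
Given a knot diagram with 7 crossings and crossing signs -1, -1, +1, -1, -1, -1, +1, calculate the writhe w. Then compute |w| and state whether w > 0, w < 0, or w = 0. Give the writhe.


Step 1: Count positive crossings (+1).
Positive crossings: 2
Step 2: Count negative crossings (-1).
Negative crossings: 5
Step 3: Writhe = (positive) - (negative)
w = 2 - 5 = -3
Step 4: |w| = 3, and w is negative

-3


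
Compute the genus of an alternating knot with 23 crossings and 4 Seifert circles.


For alternating knots, g = (c - s + 1)/2.
= (23 - 4 + 1)/2
= 20/2 = 10

10


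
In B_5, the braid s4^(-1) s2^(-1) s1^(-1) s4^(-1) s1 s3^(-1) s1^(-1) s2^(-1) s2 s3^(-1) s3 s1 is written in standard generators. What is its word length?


The word length counts the number of generators (including inverses).
Listing each generator: s4^(-1), s2^(-1), s1^(-1), s4^(-1), s1, s3^(-1), s1^(-1), s2^(-1), s2, s3^(-1), s3, s1
There are 12 generators in this braid word.

12


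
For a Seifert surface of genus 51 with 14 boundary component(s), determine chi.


chi = 2 - 2g - b
= 2 - 2*51 - 14
= 2 - 102 - 14 = -114

-114


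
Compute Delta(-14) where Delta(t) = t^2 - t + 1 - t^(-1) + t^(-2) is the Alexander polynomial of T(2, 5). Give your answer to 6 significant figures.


Substituting t = -14 into Delta(t) = t^2 - t + 1 - t^(-1) + t^(-2):
Term values: (196) + (14) + (1) + (0.0714286) + (0.00510204)
Sum = 211.0765306
Rounded to 6 significant figures: 211.077

211.077


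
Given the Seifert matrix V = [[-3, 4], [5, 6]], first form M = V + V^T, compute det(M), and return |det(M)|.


Step 1: Form V + V^T where V = [[-3, 4], [5, 6]]
  V^T = [[-3, 5], [4, 6]]
  V + V^T = [[-6, 9], [9, 12]]
Step 2: det(V + V^T) = (-6)*12 - 9*9
  = -72 - 81 = -153
Step 3: Knot determinant = |det(V + V^T)| = |-153| = 153

153


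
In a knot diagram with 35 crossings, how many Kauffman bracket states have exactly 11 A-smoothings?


We choose which 11 of 35 crossings get A-smoothings.
C(35, 11) = 35! / (11! * 24!)
= 417225900

417225900


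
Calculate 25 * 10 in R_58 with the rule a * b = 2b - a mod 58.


25 * 10 = 2*10 - 25 mod 58
= 20 - 25 mod 58
= -5 mod 58 = 53

53


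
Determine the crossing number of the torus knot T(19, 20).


For a torus knot T(p, q) with gcd(p,q)=1,
the crossing number is min(p*(q-1), q*(p-1)).
p*(q-1) = 19*19 = 361
q*(p-1) = 20*18 = 360
min(361, 360) = 360

360


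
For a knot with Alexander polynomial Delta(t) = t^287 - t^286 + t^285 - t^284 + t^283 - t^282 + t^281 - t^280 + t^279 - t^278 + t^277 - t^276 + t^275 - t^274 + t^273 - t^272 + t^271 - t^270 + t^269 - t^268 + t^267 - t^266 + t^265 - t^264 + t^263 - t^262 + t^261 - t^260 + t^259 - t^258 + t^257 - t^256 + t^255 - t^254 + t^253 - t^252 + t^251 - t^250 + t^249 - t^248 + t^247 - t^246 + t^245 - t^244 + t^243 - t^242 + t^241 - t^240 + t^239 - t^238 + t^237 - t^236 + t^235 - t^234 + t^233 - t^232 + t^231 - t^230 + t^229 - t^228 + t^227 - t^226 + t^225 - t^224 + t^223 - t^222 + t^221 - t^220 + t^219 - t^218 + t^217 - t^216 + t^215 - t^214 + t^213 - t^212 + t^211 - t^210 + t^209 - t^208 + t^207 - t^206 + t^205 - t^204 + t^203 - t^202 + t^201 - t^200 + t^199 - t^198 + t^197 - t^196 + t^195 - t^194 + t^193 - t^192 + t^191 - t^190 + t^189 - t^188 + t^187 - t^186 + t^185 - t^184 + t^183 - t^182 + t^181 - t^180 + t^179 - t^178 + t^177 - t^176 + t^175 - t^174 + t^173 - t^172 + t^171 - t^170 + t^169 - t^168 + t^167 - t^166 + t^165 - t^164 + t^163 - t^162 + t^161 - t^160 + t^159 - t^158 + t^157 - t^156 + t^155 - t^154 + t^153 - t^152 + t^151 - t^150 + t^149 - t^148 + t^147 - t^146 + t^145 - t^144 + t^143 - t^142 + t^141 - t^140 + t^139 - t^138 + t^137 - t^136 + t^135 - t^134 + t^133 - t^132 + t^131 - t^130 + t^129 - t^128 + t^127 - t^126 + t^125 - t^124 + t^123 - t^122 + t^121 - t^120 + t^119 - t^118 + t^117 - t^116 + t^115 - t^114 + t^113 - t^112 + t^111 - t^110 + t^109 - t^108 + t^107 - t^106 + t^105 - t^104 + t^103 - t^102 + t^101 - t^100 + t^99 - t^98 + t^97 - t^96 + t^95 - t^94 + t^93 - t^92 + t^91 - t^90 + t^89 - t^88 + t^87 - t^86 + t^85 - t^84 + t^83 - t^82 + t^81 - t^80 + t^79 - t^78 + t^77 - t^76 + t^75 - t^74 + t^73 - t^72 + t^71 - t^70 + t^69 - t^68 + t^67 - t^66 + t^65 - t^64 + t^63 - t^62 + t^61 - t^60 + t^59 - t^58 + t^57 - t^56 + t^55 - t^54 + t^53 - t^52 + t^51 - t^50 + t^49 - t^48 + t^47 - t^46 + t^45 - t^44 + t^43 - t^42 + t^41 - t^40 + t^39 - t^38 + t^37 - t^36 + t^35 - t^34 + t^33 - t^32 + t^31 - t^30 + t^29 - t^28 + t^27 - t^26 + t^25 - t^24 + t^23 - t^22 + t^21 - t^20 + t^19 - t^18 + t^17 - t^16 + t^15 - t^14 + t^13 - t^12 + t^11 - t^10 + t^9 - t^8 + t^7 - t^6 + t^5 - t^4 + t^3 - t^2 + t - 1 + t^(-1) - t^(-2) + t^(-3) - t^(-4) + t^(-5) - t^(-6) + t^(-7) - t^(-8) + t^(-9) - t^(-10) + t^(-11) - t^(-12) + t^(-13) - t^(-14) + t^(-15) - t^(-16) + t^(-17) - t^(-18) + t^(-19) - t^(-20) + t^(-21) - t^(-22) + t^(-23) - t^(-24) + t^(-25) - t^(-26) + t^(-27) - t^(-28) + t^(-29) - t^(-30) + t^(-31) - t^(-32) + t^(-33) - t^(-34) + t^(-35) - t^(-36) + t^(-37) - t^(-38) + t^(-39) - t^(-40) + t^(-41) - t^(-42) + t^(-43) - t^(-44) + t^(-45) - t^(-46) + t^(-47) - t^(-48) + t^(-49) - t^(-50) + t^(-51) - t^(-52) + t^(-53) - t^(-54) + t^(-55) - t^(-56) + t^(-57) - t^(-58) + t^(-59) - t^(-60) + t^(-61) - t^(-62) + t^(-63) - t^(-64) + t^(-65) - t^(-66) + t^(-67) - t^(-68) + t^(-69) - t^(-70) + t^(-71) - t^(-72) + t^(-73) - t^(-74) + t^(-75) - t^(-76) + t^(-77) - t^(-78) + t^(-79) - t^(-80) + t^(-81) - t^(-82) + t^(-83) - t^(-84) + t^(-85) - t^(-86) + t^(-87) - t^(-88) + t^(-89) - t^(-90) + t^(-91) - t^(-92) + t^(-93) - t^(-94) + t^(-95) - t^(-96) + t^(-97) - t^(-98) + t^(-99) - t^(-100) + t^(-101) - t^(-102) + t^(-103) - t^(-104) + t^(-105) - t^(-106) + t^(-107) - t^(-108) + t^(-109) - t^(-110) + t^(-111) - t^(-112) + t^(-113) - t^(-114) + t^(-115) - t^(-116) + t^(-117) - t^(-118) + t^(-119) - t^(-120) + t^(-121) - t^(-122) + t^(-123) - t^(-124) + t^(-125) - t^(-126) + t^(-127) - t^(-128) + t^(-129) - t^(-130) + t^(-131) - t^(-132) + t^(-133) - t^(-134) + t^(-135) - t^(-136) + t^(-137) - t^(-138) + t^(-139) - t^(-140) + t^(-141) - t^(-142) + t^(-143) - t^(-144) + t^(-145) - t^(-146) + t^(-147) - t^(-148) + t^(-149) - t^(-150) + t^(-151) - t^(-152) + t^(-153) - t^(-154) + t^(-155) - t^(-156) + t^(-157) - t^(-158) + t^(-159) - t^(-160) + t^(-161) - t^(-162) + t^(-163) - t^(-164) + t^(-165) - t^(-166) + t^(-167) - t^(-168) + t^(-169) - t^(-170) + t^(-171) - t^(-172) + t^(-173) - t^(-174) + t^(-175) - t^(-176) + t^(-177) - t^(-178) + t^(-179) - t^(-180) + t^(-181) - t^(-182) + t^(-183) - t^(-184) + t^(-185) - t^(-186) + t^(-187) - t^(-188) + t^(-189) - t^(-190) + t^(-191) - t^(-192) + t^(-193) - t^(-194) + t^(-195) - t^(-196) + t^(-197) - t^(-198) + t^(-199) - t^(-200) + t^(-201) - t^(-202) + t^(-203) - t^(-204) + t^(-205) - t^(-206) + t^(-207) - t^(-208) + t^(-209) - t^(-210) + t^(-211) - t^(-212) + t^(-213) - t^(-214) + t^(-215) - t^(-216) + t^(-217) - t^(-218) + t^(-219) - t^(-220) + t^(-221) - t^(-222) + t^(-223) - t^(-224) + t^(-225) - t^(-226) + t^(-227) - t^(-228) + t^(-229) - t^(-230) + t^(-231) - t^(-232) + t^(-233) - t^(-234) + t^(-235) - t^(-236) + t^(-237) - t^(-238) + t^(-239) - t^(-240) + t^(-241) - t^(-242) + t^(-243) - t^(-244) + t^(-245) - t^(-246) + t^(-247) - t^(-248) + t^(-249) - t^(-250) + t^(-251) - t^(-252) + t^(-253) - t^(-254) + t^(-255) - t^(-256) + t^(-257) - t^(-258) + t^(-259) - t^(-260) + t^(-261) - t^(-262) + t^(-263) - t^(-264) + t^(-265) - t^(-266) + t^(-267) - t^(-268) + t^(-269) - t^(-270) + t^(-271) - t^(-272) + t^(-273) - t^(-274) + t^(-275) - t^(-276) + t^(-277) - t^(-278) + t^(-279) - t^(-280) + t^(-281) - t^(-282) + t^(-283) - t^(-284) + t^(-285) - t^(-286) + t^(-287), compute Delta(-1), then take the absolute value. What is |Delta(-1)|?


Step 1: The polynomial has 575 terms with alternating signs, exponents from 287 down to -287.
Step 2: Substitute t = -1. The i-th term has coefficient (-1)^i and exponent (m-i),
  so its value is (-1)^i * (-1)^(m-i) = (-1)^m = -1 for every i.
Step 3: All 575 terms equal -1, so Delta(-1) = 575 * (-1) = -575
Step 4: |Delta(-1)| = 575

575


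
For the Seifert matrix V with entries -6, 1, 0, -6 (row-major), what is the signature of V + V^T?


Step 1: V + V^T = [[-12, 1], [1, -12]]
Step 2: trace = -24, det = 143
Step 3: Discriminant = (-24)^2 - 4*143 = 4
Step 4: Eigenvalues: -11, -13
Step 5: Signature = (# positive eigenvalues) - (# negative eigenvalues) = -2

-2


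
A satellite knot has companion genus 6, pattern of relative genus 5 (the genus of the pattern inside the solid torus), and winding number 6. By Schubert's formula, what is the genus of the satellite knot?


Schubert: g(satellite) = g_rel(pattern) + |winding| * g(companion),
where g_rel(pattern) is the genus of the pattern relative to the solid torus.
= 5 + 6 * 6
= 5 + 36 = 41

41


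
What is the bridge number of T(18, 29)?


The bridge number of T(p,q) is min(p,q).
min(18, 29) = 18

18


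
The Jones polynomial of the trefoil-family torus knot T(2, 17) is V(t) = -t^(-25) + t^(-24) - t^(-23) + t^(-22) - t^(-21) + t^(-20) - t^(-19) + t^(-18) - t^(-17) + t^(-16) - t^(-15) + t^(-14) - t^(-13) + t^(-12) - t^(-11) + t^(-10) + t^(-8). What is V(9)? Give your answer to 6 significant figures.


Substituting t = 9 into V(t) = -t^(-25) + t^(-24) - t^(-23) + t^(-22) - t^(-21) + t^(-20) - t^(-19) + t^(-18) - t^(-17) + t^(-16) - t^(-15) + t^(-14) - t^(-13) + t^(-12) - t^(-11) + t^(-10) + t^(-8):
  (-)t^(-25) = -1.39296e-24
  (+)t^(-24) = 1.25366e-23
  (-)t^(-23) = -1.12829e-22
  (+)t^(-22) = 1.01546e-21
  (-)t^(-21) = -9.13918e-21
  (+)t^(-20) = 8.22526e-20
  (-)t^(-19) = -7.40274e-19
  (+)t^(-18) = 6.66246e-18
  (-)t^(-17) = -5.99622e-17
  (+)t^(-16) = 5.3966e-16
  (-)t^(-15) = -4.85694e-15
  (+)t^(-14) = 4.37124e-14
  (-)t^(-13) = -3.93412e-13
  (+)t^(-12) = 3.54071e-12
  (-)t^(-11) = -3.18664e-11
  (+)t^(-10) = 2.86797e-10
  (+)t^(-8) = 2.32306e-08
Sum = (-1.39296e-24) + (1.25366e-23) + (-1.12829e-22) + (1.01546e-21) + (-9.13918e-21) + (8.22526e-20) + (-7.40274e-19) + (6.66246e-18) + (-5.99622e-17) + (5.3966e-16) + (-4.85694e-15) + (4.37124e-14) + (-3.93412e-13) + (3.54071e-12) + (-3.18664e-11) + (2.86797e-10) + (2.32306e-08)
= 2.34886906e-08
Rounded to 6 significant figures: 2.34887e-08

2.34887e-08


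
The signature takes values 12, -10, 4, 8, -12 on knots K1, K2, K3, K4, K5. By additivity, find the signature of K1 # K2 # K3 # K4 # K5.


The signature is additive under connected sum.
signature(K1 # K2 # K3 # K4 # K5) = (12) + (-10) + (4) + (8) + (-12)
= 2

2


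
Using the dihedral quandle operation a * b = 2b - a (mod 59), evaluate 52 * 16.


52 * 16 = 2*16 - 52 mod 59
= 32 - 52 mod 59
= -20 mod 59 = 39

39


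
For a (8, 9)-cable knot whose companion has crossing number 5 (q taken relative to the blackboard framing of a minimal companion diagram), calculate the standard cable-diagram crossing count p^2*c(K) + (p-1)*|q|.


Step 1: Each of the c(K) crossings of the companion diagram becomes p*p = p^2 crossings among the p parallel strands, and each of the |q| twists s_1 s_2 ... s_(p-1) adds (p-1) crossings.
  Crossings = p^2 * c(K) + (p-1)*|q|
Step 2: = 8^2 * 5 + (8-1)*9
Step 3: = 64*5 + 7*9
Step 4: = 320 + 63 = 383

383


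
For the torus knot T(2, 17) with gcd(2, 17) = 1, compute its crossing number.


For a torus knot T(p, q) with gcd(p,q)=1,
the crossing number is min(p*(q-1), q*(p-1)).
p*(q-1) = 2*16 = 32
q*(p-1) = 17*1 = 17
min(32, 17) = 17

17


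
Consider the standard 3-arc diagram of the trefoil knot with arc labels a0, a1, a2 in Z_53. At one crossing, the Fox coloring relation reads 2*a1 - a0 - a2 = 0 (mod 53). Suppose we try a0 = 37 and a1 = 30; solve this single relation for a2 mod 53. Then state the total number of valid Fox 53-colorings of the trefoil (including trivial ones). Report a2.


Step 1: Apply the given crossing relation 2*a1 - a0 - a2 = 0 (mod 53).
  a2 = 2*a1 - a0 mod 53
  a2 = 2*30 - 37 mod 53
  a2 = 60 - 37 mod 53
  a2 = 23 mod 53 = 23
Step 2: The trefoil has determinant 3.
  Number of Fox p-colorings (p prime) is p^2 if p = 3, else p.
  Since 53 does not divide 3, only trivial (constant) colorings exist.
  (So the trial a0 = 37, a1 = 30 with a0 != a1 does NOT extend to a valid coloring of the whole trefoil: the other two crossing relations require 3*(a1 - a0) = 0 (mod 53), which fails.)
  Total colorings = 53
Step 3: a2 = 23, total Fox 53-colorings = 53

23
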